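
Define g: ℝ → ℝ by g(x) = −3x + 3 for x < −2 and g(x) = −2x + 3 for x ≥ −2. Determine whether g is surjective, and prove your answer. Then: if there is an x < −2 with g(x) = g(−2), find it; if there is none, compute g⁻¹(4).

Both pieces are strictly decreasing (slopes −3 and −2), so each is injective on its own interval.
The left piece maps (−∞, −2) onto (9, ∞); the right piece maps [−2, ∞) onto (−∞, 7].
The union (9, ∞) ∪ (−∞, 7] omits the interval between 9 and 7; in particular 9 has no preimage. So g is not surjective.
Because the two images are disjoint, no x < −2 has g(x) = g(−2), so we compute g⁻¹(4): 4 lies in (−∞, 7], so solve −2x + 3 = 4: x = (4 − 3)/(−2) = −1/2.

-1/2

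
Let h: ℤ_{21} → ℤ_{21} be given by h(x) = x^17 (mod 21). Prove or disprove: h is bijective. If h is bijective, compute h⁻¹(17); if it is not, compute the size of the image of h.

5

Computing x^17 mod 21 for each x (by repeated squaring, reducing mod 21 at every step), the values h(0), h(1), …, h(20) are: 0, 1, 11, 12, 16, 17, 6, 7, 8, 18, 19, 2, 3, 13, 14, 15, 4, 5, 9, 10, 20.
Every element of ℤ_{21} appears exactly once in this list, so h is a bijection, and in particular bijective.
Since h is bijective, we read off the preimage of 17 from the same table: h(5) = 17, so h⁻¹(17) = 5.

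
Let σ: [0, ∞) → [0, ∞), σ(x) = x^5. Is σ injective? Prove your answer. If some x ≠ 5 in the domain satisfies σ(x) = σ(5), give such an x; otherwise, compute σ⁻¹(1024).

On [0, ∞), x ↦ x^5 is strictly increasing, so σ(s) = σ(t) forces s = t. So σ is injective.
Since x ↦ x^5 is strictly increasing on [0, ∞), it is injective there, so no x ≠ 5 in the domain has σ(x) = σ(5). We therefore compute σ⁻¹(1024) = 1024^{1/5} = 4 (indeed 4^5 = 1024).

4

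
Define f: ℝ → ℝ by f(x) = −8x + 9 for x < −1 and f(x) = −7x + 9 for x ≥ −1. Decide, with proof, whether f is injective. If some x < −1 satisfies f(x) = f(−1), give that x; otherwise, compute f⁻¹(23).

-7/4

Both pieces are strictly decreasing (slopes −8 and −7), so each is injective on its own interval.
The left piece maps (−∞, −1) onto (17, ∞); the right piece maps [−1, ∞) onto (−∞, 16].
These images are disjoint, so no value is attained by both pieces. So f is injective.
Because the two images are disjoint, no x < −1 has f(x) = f(−1), so we compute f⁻¹(23): 23 lies in (17, ∞), so solve −8x + 9 = 23: x = (23 − 9)/(−8) = −7/4.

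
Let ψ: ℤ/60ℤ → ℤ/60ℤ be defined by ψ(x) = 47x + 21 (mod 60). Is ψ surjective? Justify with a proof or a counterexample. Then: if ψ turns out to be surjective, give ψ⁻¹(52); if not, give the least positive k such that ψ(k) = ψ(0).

Since gcd(47, 60) = 1, 47 is invertible modulo 60. Euclid's algorithm: 60 = 1·47 + 13, 47 = 3·13 + 8, 13 = 1·8 + 5, 8 = 1·5 + 3, 5 = 1·3 + 2, 3 = 1·2 + 1; back-substituting gives 1 = 23·47 − 18·60, so 47⁻¹ ≡ 23 (mod 60).
For any y ∈ ℤ/60ℤ, x = 23(y − 21) mod 60 satisfies ψ(x) = 47·23(y − 21) + 21 ≡ y (since 47·23 ≡ 1 mod 60). So every y has a preimage.
Thus ψ is surjective.
Since ψ is surjective, we compute ψ⁻¹(52): solve 47x + 21 ≡ 52 (mod 60), i.e. 47x ≡ 31 (mod 60).
Multiplying by 47⁻¹ = 23 gives x ≡ 23·31 = 713 = 11·60 + 53 ≡ 53 (mod 60).
Check: ψ(53) = 47·53 + 21 = 2512 = 41·60 + 52 ≡ 52 (mod 60).

53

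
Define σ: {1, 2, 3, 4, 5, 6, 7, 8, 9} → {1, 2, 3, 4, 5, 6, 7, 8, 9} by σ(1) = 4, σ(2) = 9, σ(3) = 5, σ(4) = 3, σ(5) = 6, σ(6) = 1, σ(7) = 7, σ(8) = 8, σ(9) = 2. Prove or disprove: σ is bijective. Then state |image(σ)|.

The values 4, 9, 5, 3, 6, 1, 7, 8, 2 are a permutation of {1, 2, 3, 4, 5, 6, 7, 8, 9}: each element appears exactly once.
So σ is injective and surjective, hence bijective.
The image of σ is {1, 2, 3, 4, 5, 6, 7, 8, 9}, which has 9 elements.

9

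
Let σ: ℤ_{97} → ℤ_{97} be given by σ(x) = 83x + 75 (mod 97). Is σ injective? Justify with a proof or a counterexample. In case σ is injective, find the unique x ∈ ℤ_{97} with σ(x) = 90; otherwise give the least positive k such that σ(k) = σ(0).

By definition, injectivity means: for all u, v in the domain, σ(u) = σ(v) implies u = v.
Suppose σ(u) = σ(v) in ℤ_{97}. Then 83u + 75 ≡ 83v + 75 (mod 97), hence 83(u − v) ≡ 0 (mod 97).
Since gcd(83, 97) = 1, 83 is invertible modulo 97, thus u − v ≡ 0 (mod 97), i.e. u = v.
Therefore σ is injective.
We now compute 83⁻¹ mod 97 explicitly. Euclid's algorithm: 97 = 1·83 + 14, 83 = 5·14 + 13, 14 = 1·13 + 1; back-substituting gives 1 = 90·83 − 77·97, so 83⁻¹ ≡ 90 (mod 97).
Since σ is injective, we compute σ⁻¹(90): solve 83x + 75 ≡ 90 (mod 97), i.e. 83x ≡ 15 (mod 97).
Multiplying by 83⁻¹ = 90 gives x ≡ 90·15 = 1350 = 13·97 + 89 ≡ 89 (mod 97).
Check: σ(89) = 83·89 + 75 = 7462 = 76·97 + 90 ≡ 90 (mod 97).

89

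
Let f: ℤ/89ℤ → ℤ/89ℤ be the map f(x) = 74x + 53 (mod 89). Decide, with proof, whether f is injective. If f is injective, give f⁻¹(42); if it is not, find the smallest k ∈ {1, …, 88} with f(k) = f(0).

Suppose f(a) = f(b) in ℤ/89ℤ. Then 74a + 53 ≡ 74b + 53 (mod 89), hence 74(a − b) ≡ 0 (mod 89).
Since gcd(74, 89) = 1, 74 is invertible modulo 89, therefore a − b ≡ 0 (mod 89), i.e. a = b.
Hence f is injective.
We now compute 74⁻¹ mod 89 explicitly. Euclid's algorithm: 89 = 1·74 + 15, 74 = 4·15 + 14, 15 = 1·14 + 1; back-substituting gives 1 = 83·74 − 69·89, so 74⁻¹ ≡ 83 (mod 89).
Since f is injective, we find f⁻¹(42): we need 74x ≡ 42 − 53 ≡ 78 (mod 89). Using 74⁻¹ = 83: x ≡ 83·78 = 6474 = 72·89 + 66, so x = 66.
Check: f(66) = 74·66 + 53 = 4937 = 55·89 + 42 ≡ 42 (mod 89).

66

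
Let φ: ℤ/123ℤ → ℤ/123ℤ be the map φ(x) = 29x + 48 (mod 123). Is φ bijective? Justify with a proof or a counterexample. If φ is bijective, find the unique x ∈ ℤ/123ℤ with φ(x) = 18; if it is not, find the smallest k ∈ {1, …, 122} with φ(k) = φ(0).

If φ(x_1) = φ(x_2), then 29x_1 ≡ 29x_2 (mod 123). Because gcd(29, 123) = 1, we may cancel 29 to get x_1 ≡ x_2 (mod 123).
We now compute 29⁻¹ mod 123 explicitly. Euclid's algorithm: 123 = 4·29 + 7, 29 = 4·7 + 1; back-substituting gives 1 = 17·29 − 4·123, so 29⁻¹ ≡ 17 (mod 123).
Then y ↦ 17(y − 48) is a two-sided inverse to φ, so every y ∈ ℤ/123ℤ has a preimage.
Hence φ is bijective.
Since φ is bijective, we compute φ⁻¹(18): solve 29x + 48 ≡ 18 (mod 123), i.e. 29x ≡ 93 (mod 123).
Multiplying by 29⁻¹ = 17 gives x ≡ 17·93 = 1581 = 12·123 + 105 ≡ 105 (mod 123).
Check: φ(105) = 29·105 + 48 = 3093 = 25·123 + 18 ≡ 18 (mod 123).

105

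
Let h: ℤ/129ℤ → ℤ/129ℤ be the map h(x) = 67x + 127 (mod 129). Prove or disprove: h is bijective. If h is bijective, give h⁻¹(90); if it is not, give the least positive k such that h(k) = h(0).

11

Suppose h(u) = h(v) in ℤ/129ℤ. Then 67u + 127 ≡ 67v + 127 (mod 129), thus 67(u − v) ≡ 0 (mod 129).
Since gcd(67, 129) = 1, 67 is invertible modulo 129, therefore u − v ≡ 0 (mod 129), i.e. u = v.
We now compute 67⁻¹ mod 129 explicitly. Euclid's algorithm: 129 = 1·67 + 62, 67 = 1·62 + 5, 62 = 12·5 + 2, 5 = 2·2 + 1; back-substituting gives 1 = 52·67 − 27·129, so 67⁻¹ ≡ 52 (mod 129).
For any y ∈ ℤ/129ℤ, x = 52(y − 127) mod 129 satisfies h(x) = 67·52(y − 127) + 127 ≡ y (since 67·52 ≡ 1 mod 129). So every y has a preimage.
Therefore h is bijective.
Since h is bijective, we compute h⁻¹(90): solve 67x + 127 ≡ 90 (mod 129), i.e. 67x ≡ 92 (mod 129).
Multiplying by 67⁻¹ = 52 gives x ≡ 52·92 = 4784 = 37·129 + 11 ≡ 11 (mod 129).
Check: h(11) = 67·11 + 127 = 864 = 6·129 + 90 ≡ 90 (mod 129).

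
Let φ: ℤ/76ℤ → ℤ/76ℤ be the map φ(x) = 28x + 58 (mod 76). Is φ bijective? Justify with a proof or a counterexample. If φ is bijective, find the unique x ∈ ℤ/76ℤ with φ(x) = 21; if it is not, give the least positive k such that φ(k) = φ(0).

19

We have gcd(28, 76) = 4 > 1. Taking x_1 = 0 and x_2 = 19: φ(0) = 58 and φ(19) = 28·19 + 58 = 590 ≡ 58 (mod 76).
So φ(0) = φ(19) while 0 ≠ 19, therefore φ is not injective, hence not bijective.
Since φ is not bijective, we find the least positive k with φ(k) = φ(0): this means 28k ≡ 0 (mod 76), i.e. 76 ∣ 28k. Since gcd(28, 76) = 4, dividing through by 4 this holds exactly when 19 ∣ 7k, and as gcd(7, 19) = 1, exactly when 19 ∣ k.
The smallest positive such k is 19.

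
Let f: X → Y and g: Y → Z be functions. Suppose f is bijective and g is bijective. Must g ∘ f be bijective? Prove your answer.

Injectivity: if g(f(u)) = g(f(v)) then f(u) = f(v) (g injective) so u = v (f injective).
Surjectivity: for c ∈ Z pick b with g(b) = c, then a with f(a) = b; then (g ∘ f)(a) = c.
Thus g ∘ f is bijective.

bijective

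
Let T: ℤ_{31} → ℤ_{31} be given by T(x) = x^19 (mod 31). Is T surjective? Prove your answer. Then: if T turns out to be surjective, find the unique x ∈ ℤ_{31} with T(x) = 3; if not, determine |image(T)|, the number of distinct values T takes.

Since 31 is prime, the nonzero elements of ℤ_{31} form a cyclic group of order 30.
As gcd(19, 30) = 1, raising to the 19th power is a bijection on this group: if s^19 ≡ t^19 then (st^{−1})^19 = 1, and the only element of order dividing gcd(19, 30) = 1 is 1, so s = t.
With T(0) = 0 this makes T injective on all of ℤ_{31}, hence bijective (finite equal-size domain and codomain). In particular T is surjective.
Since T is surjective, we find the preimage of 3. The inverse of x ↦ x^19 on (ℤ_{31})^× is x ↦ x^19, because 19·19 = 361 = 12·30 + 1 ≡ 1 (mod 30) and x^{30} = 1 for x ≠ 0 (Fermat). So T⁻¹(3) = 3^19 mod 31.
Repeated squaring mod 31: 3^1 ≡ 3, 3^2 ≡ 3² = 9, 3^4 ≡ 9² = 81 ≡ 19, 3^8 ≡ 19² = 361 ≡ 20, 3^16 ≡ 20² = 400 ≡ 28. Since 19 = 16 + 2 + 1, 3^19 ≡ 28·9·3: 28·9 = 252 ≡ 4, then 4·3 = 12. So 3^19 ≡ 12 (mod 31).
Hence T⁻¹(3) = 12.

12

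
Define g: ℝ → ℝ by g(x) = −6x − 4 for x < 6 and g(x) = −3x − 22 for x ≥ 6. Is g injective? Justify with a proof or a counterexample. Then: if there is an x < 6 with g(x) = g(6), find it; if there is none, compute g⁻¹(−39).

35/6

Both pieces are strictly decreasing (slopes −6 and −3), so each is injective on its own interval.
The left piece maps (−∞, 6) onto (−40, ∞); the right piece maps [6, ∞) onto (−∞, −40].
These images are disjoint, so no value is attained by both pieces. Therefore g is injective.
Because the two images are disjoint, no x < 6 has g(x) = g(6), so we compute g⁻¹(−39): −39 lies in (−40, ∞), so solve −6x − 4 = −39: x = (−39 + 4)/(−6) = 35/6.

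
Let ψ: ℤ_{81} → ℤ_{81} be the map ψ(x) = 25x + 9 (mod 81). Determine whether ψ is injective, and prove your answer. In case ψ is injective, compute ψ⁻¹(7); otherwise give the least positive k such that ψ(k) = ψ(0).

55

Suppose ψ(s) = ψ(t) in ℤ_{81}. Then 25s + 9 ≡ 25t + 9 (mod 81), thus 25(s − t) ≡ 0 (mod 81).
Since gcd(25, 81) = 1, 25 is invertible modulo 81, thus s − t ≡ 0 (mod 81), i.e. s = t.
So ψ is injective.
We now compute 25⁻¹ mod 81 explicitly. Euclid's algorithm: 81 = 3·25 + 6, 25 = 4·6 + 1; back-substituting gives 1 = 13·25 − 4·81, so 25⁻¹ ≡ 13 (mod 81).
Since ψ is injective, we compute ψ⁻¹(7): solve 25x + 9 ≡ 7 (mod 81), i.e. 25x ≡ 79 (mod 81).
Multiplying by 25⁻¹ = 13 gives x ≡ 13·79 = 1027 = 12·81 + 55 ≡ 55 (mod 81).
Check: ψ(55) = 25·55 + 9 = 1384 = 17·81 + 7 ≡ 7 (mod 81).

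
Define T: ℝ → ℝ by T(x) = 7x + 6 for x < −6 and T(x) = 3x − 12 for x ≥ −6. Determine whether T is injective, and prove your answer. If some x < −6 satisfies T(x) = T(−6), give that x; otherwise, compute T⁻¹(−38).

-44/7

Both pieces are strictly increasing (slopes 7 and 3), so each is injective on its own interval.
The left piece maps (−∞, −6) onto (−∞, −36); the right piece maps [−6, ∞) onto [−30, ∞).
These images are disjoint, so no value is attained by both pieces. Hence T is injective.
Because the two images are disjoint, no x < −6 has T(x) = T(−6), so we compute T⁻¹(−38): −38 lies in (−∞, −36), so solve 7x + 6 = −38: x = (−38 − 6)/7 = −44/7.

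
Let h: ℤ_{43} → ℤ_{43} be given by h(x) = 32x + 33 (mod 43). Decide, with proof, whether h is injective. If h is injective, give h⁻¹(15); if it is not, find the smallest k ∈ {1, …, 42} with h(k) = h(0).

29

By definition, injectivity means: for all a, b in the domain, h(a) = h(b) implies a = b.
Suppose h(a) = h(b) in ℤ_{43}. Then 32a + 33 ≡ 32b + 33 (mod 43), therefore 32(a − b) ≡ 0 (mod 43).
Since gcd(32, 43) = 1, 32 is invertible modulo 43, thus a − b ≡ 0 (mod 43), i.e. a = b.
Hence h is injective.
We now compute 32⁻¹ mod 43 explicitly. Euclid's algorithm: 43 = 1·32 + 11, 32 = 2·11 + 10, 11 = 1·10 + 1; back-substituting gives 1 = 39·32 − 29·43, so 32⁻¹ ≡ 39 (mod 43).
Since h is injective, we compute h⁻¹(15): solve 32x + 33 ≡ 15 (mod 43), i.e. 32x ≡ 25 (mod 43).
Multiplying by 32⁻¹ = 39 gives x ≡ 39·25 = 975 = 22·43 + 29 ≡ 29 (mod 43).
Check: h(29) = 32·29 + 33 = 961 = 22·43 + 15 ≡ 15 (mod 43).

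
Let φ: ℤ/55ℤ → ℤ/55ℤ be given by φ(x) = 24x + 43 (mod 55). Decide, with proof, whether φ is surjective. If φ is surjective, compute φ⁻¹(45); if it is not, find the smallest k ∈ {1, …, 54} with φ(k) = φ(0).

Since gcd(24, 55) = 1, 24 is invertible modulo 55. Euclid's algorithm: 55 = 2·24 + 7, 24 = 3·7 + 3, 7 = 2·3 + 1; back-substituting gives 1 = 39·24 − 17·55, so 24⁻¹ ≡ 39 (mod 55).
Then y ↦ 39(y − 43) is a two-sided inverse to φ, so every y ∈ ℤ/55ℤ has a preimage.
Hence φ is surjective.
Since φ is surjective, we find φ⁻¹(45): we need 24x ≡ 45 − 43 ≡ 2 (mod 55). Using 24⁻¹ = 39: x ≡ 39·2 = 78 = 1·55 + 23, so x = 23.
Check: φ(23) = 24·23 + 43 = 595 = 10·55 + 45 ≡ 45 (mod 55).

23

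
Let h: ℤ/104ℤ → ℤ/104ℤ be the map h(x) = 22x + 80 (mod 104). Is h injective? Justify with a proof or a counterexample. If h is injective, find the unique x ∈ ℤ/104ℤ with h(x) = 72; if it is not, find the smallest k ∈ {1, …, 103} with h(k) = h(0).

52

Recall: h is injective when h(s) = h(t) forces s = t.
We have gcd(22, 104) = 2 > 1. Taking s = 0 and t = 52: h(0) = 80 and h(52) = 22·52 + 80 = 1224 ≡ 80 (mod 104).
So h(0) = h(52) while 0 ≠ 52, therefore h is not injective.
Since h is not injective, we find the least positive k with h(k) = h(0): this means 22k ≡ 0 (mod 104), i.e. 104 ∣ 22k. Since gcd(22, 104) = 2, dividing through by 2 this holds exactly when 52 ∣ 11k, and as gcd(11, 52) = 1, exactly when 52 ∣ k.
The smallest positive such k is 52.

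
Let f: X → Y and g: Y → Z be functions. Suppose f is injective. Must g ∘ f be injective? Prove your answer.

not injective

No. Take X = Y = Z = {0, 1}, f = identity (injective), and g(x) = 0 for every x.
Then (g ∘ f)(0) = 0 = (g ∘ f)(1) with 0 ≠ 1, so g ∘ f is not injective.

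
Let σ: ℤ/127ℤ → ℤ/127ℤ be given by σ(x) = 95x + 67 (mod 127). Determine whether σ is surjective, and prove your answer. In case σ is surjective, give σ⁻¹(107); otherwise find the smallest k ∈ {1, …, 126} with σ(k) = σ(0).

Since gcd(95, 127) = 1, 95 is invertible modulo 127. Euclid's algorithm: 127 = 1·95 + 32, 95 = 2·32 + 31, 32 = 1·31 + 1; back-substituting gives 1 = 123·95 − 92·127, so 95⁻¹ ≡ 123 (mod 127).
Then y ↦ 123(y − 67) is a two-sided inverse to σ, so every y ∈ ℤ/127ℤ has a preimage.
Hence σ is surjective.
Since σ is surjective, we compute σ⁻¹(107): solve 95x + 67 ≡ 107 (mod 127), i.e. 95x ≡ 40 (mod 127).
Multiplying by 95⁻¹ = 123 gives x ≡ 123·40 = 4920 = 38·127 + 94 ≡ 94 (mod 127).
Check: σ(94) = 95·94 + 67 = 8997 = 70·127 + 107 ≡ 107 (mod 127).

94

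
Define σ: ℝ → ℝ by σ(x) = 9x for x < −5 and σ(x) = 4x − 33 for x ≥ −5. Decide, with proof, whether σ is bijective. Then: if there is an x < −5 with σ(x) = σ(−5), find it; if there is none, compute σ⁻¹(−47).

Both pieces are strictly increasing (slopes 9 and 4), so each is injective on its own interval.
The left piece maps (−∞, −5) onto (−∞, −45); the right piece maps [−5, ∞) onto [−53, ∞).
These images overlap. In particular σ(−5) = −53 (right piece), and solving 9x = −53 on the left piece gives x = −53/9 < −5.
So σ(−53/9) = σ(−5) with −53/9 ≠ −5, and σ is not injective, hence not bijective. This x = −53/9 is the requested value below −5.

-53/9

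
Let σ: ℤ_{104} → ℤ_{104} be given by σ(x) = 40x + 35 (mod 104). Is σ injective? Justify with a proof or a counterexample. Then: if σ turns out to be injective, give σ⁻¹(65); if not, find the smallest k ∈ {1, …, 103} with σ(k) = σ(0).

13

Recall that injectivity means: for all x_1, x_2 in the domain, σ(x_1) = σ(x_2) implies x_1 = x_2.
We have gcd(40, 104) = 8 > 1. Taking x_1 = 0 and x_2 = 13: σ(0) = 35 and σ(13) = 40·13 + 35 = 555 ≡ 35 (mod 104).
So σ(0) = σ(13) while 0 ≠ 13, so σ is not injective.
Since σ is not injective, we find the least positive k with σ(k) = σ(0): this means 40k ≡ 0 (mod 104), i.e. 104 ∣ 40k. Since gcd(40, 104) = 8, dividing through by 8 this holds exactly when 13 ∣ 5k, and as gcd(5, 13) = 1, exactly when 13 ∣ k.
The smallest positive such k is 13.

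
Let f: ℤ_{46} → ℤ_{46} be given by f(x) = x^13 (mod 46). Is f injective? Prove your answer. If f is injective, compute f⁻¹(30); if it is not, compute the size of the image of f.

Computing x^13 mod 46 for each x (by repeated squaring, reducing mod 46 at every step), the values f(0), f(1), …, f(45) are: 0, 1, 4, 9, 16, 21, 36, 43, 18, 35, 38, 17, 6, 31, 34, 5, 26, 33, 2, 7, 14, 19, 22, 23, 24, 27, 32, 39, 44, 13, 20, 41, 12, 15, 40, 29, 8, 11, 28, 3, 10, 25, 30, 37, 42, 45.
Every element of ℤ_{46} appears exactly once in this list, so f is a bijection, and in particular injective.
Since f is injective, we read off the preimage of 30 from the same table: f(42) = 30, so f⁻¹(30) = 42.

42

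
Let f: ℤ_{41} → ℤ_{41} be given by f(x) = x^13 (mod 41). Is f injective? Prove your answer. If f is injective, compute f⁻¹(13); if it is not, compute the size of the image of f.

Since 41 is prime, the nonzero elements of ℤ_{41} form a cyclic group of order 40.
As gcd(13, 40) = 1, raising to the 13th power is a bijection on this group: if a^13 ≡ b^13 then (ab^{−1})^13 = 1, and the only element of order dividing gcd(13, 40) = 1 is 1, so a = b.
With f(0) = 0 this makes f injective on all of ℤ_{41}, hence bijective (finite equal-size domain and codomain). In particular f is injective.
Since f is injective, we find the preimage of 13. The inverse of x ↦ x^13 on (ℤ_{41})^× is x ↦ x^37, because 13·37 = 481 = 12·40 + 1 ≡ 1 (mod 40) and x^{40} = 1 for x ≠ 0 (Fermat). So f⁻¹(13) = 13^37 mod 41.
Repeated squaring mod 41: 13^1 ≡ 13, 13^2 ≡ 13² = 169 ≡ 5, 13^4 ≡ 5² = 25, 13^8 ≡ 25² = 625 ≡ 10, 13^16 ≡ 10² = 100 ≡ 18, 13^32 ≡ 18² = 324 ≡ 37. Since 37 = 32 + 4 + 1, 13^37 ≡ 37·25·13: 37·25 = 925 ≡ 23, then 23·13 = 299 ≡ 12. So 13^37 ≡ 12 (mod 41).
Hence f⁻¹(13) = 12.

12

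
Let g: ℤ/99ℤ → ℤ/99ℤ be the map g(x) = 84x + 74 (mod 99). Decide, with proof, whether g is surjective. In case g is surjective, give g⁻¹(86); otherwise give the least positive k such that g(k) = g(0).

33

Since gcd(84, 99) = 3, we have 84x ≡ 0 (mod 3) for all x, so g(x) ≡ 2 (mod 3).
But 0 ≢ 2 (mod 3), so 0 ∈ ℤ/99ℤ has no preimage. Therefore g is not surjective.
Since g is not surjective, we find the least positive k with g(k) = g(0): this means 84k ≡ 0 (mod 99), i.e. 99 ∣ 84k. Since gcd(84, 99) = 3, dividing through by 3 this holds exactly when 33 ∣ 28k, and as gcd(28, 33) = 1, exactly when 33 ∣ k.
The smallest positive such k is 33.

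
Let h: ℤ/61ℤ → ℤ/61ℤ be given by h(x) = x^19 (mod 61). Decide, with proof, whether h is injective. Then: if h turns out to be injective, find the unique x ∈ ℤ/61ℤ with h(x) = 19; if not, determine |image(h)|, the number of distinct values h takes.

Since 61 is prime, the nonzero elements of ℤ/61ℤ form a cyclic group of order 60.
As gcd(19, 60) = 1, raising to the 19th power is a bijection on this group: if s^19 ≡ t^19 then (st^{−1})^19 = 1, and the only element of order dividing gcd(19, 60) = 1 is 1, so s = t.
With h(0) = 0 this makes h injective on all of ℤ/61ℤ, hence bijective (finite equal-size domain and codomain). In particular h is injective.
Since h is injective, we find the preimage of 19. The inverse of x ↦ x^19 on (ℤ/61ℤ)^× is x ↦ x^19, because 19·19 = 361 = 6·60 + 1 ≡ 1 (mod 60) and x^{60} = 1 for x ≠ 0 (Fermat). So h⁻¹(19) = 19^19 mod 61.
Repeated squaring mod 61: 19^1 ≡ 19, 19^2 ≡ 19² = 361 ≡ 56, 19^4 ≡ 56² = 3136 ≡ 25, 19^8 ≡ 25² = 625 ≡ 15, 19^16 ≡ 15² = 225 ≡ 42. Since 19 = 16 + 2 + 1, 19^19 ≡ 42·56·19: 42·56 = 2352 ≡ 34, then 34·19 = 646 ≡ 36. So 19^19 ≡ 36 (mod 61).
Hence h⁻¹(19) = 36.

36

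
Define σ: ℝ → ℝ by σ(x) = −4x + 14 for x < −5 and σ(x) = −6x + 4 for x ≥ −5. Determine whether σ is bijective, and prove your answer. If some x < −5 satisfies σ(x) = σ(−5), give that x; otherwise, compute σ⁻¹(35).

-21/4

Both pieces are strictly decreasing (slopes −4 and −6), so each is injective on its own interval.
The left piece maps (−∞, −5) onto (34, ∞); the right piece maps [−5, ∞) onto (−∞, 34].
Since 34 = 34, the images partition ℝ: σ is injective and surjective, hence bijective.
Because the two images are disjoint, no x < −5 has σ(x) = σ(−5), so we compute σ⁻¹(35): 35 lies in (34, ∞), so solve −4x + 14 = 35: x = (35 − 14)/(−4) = −21/4.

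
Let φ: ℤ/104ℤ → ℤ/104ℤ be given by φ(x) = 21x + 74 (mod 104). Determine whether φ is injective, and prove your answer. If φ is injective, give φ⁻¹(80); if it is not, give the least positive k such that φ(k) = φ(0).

30

Recall: φ is injective if φ(s) = φ(t) implies s = t.
If φ(s) = φ(t), then 21s ≡ 21t (mod 104). Because gcd(21, 104) = 1, we may cancel 21 to get s ≡ t (mod 104).
Therefore φ is injective.
We now compute 21⁻¹ mod 104 explicitly. Euclid's algorithm: 104 = 4·21 + 20, 21 = 1·20 + 1; back-substituting gives 1 = 5·21 − 1·104, so 21⁻¹ ≡ 5 (mod 104).
Since φ is injective, we find φ⁻¹(80): we need 21x ≡ 80 − 74 ≡ 6 (mod 104). Using 21⁻¹ = 5: x ≡ 5·6 = 30, so x = 30.
Check: φ(30) = 21·30 + 74 = 704 = 6·104 + 80 ≡ 80 (mod 104).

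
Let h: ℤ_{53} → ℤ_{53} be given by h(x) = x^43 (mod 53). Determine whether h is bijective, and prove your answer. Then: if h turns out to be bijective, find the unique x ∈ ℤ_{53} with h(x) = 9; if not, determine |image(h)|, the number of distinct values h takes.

Since 53 is prime, the nonzero elements of ℤ_{53} form a cyclic group of order 52.
As gcd(43, 52) = 1, raising to the 43rd power is a bijection on this group: if x_1^43 ≡ x_2^43 then (x_1x_2^{−1})^43 = 1, and the only element of order dividing gcd(43, 52) = 1 is 1, so x_1 = x_2.
With h(0) = 0 this makes h injective on all of ℤ_{53}, hence bijective (finite equal-size domain and codomain). In particular h is bijective.
Since h is bijective, we find the preimage of 9. The inverse of x ↦ x^43 on (ℤ_{53})^× is x ↦ x^23, because 43·23 = 989 = 19·52 + 1 ≡ 1 (mod 52) and x^{52} = 1 for x ≠ 0 (Fermat). So h⁻¹(9) = 9^23 mod 53.
Repeated squaring mod 53: 9^1 ≡ 9, 9^2 ≡ 9² = 81 ≡ 28, 9^4 ≡ 28² = 784 ≡ 42, 9^8 ≡ 42² = 1764 ≡ 15, 9^16 ≡ 15² = 225 ≡ 13. Since 23 = 16 + 4 + 2 + 1, 9^23 ≡ 13·42·28·9: 13·42 = 546 ≡ 16, then 16·28 = 448 ≡ 24, then 24·9 = 216 ≡ 4. So 9^23 ≡ 4 (mod 53).
Hence h⁻¹(9) = 4.

4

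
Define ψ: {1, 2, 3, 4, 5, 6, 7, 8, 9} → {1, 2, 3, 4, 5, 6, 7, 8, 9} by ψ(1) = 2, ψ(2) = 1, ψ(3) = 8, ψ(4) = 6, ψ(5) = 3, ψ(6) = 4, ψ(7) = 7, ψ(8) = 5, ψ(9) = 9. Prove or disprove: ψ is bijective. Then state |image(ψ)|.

The values 2, 1, 8, 6, 3, 4, 7, 5, 9 are a permutation of {1, 2, 3, 4, 5, 6, 7, 8, 9}: each element appears exactly once.
So ψ is injective and surjective, hence bijective.
The image of ψ is {1, 2, 3, 4, 5, 6, 7, 8, 9}, which has 9 elements.

9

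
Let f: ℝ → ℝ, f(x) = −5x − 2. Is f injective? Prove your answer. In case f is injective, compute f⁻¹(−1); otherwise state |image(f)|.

Recall: injectivity means: for all x_1, x_2 in the domain, f(x_1) = f(x_2) implies x_1 = x_2.
Suppose f(x_1) = f(x_2). Then −5x_1 − 2 = −5x_2 − 2, hence −5x_1 = −5x_2, thus x_1 = x_2.
Hence f is injective.
Since f is injective, we compute f⁻¹(−1) = (−1 + 2)/(−5) = −1/5.

-1/5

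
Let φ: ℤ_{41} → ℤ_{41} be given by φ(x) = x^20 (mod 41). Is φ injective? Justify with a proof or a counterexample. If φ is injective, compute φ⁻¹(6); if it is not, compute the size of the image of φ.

φ(1) = 1^20 = 1.
φ(2): Repeated squaring mod 41: 2^1 ≡ 2, 2^2 ≡ 2² = 4, 2^4 ≡ 4² = 16, 2^8 ≡ 16² = 256 ≡ 10, 2^16 ≡ 10² = 100 ≡ 18. Since 20 = 16 + 4, 2^20 ≡ 18·16: 18·16 = 288 ≡ 1. So 2^20 ≡ 1 (mod 41).
So φ(1) = φ(2) = 1 while 1 ≠ 2, so φ is not injective.
Since φ is not injective, we determine |image(φ)|. Computing x^20 mod 41 for each x (by repeated squaring, reducing mod 41 at every step), the values φ(0), φ(1), …, φ(40) are: 0, 1, 1, 40, 1, 1, 40, 40, 1, 1, 1, 40, 40, 40, 40, 40, 1, 40, 1, 40, 1, 1, 40, 1, 40, 1, 40, 40, 40, 40, 40, 1, 1, 1, 40, 40, 1, 1, 40, 1, 1.
The distinct values are {0, 1, 40}; there are 3 of them.

3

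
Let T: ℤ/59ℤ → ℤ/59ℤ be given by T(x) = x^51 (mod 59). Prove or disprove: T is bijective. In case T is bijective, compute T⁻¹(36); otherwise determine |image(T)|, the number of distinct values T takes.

Since 59 is prime, the nonzero elements of ℤ/59ℤ form a cyclic group of order 58.
As gcd(51, 58) = 1, raising to the 51st power is a bijection on this group: if a^51 ≡ b^51 then (ab^{−1})^51 = 1, and the only element of order dividing gcd(51, 58) = 1 is 1, so a = b.
With T(0) = 0 this makes T injective on all of ℤ/59ℤ, hence bijective (finite equal-size domain and codomain). In particular T is bijective.
Since T is bijective, we find the preimage of 36. The inverse of x ↦ x^51 on (ℤ/59ℤ)^× is x ↦ x^33, because 51·33 = 1683 = 29·58 + 1 ≡ 1 (mod 58) and x^{58} = 1 for x ≠ 0 (Fermat). So T⁻¹(36) = 36^33 mod 59.
Repeated squaring mod 59: 36^1 ≡ 36, 36^2 ≡ 36² = 1296 ≡ 57, 36^4 ≡ 57² = 3249 ≡ 4, 36^8 ≡ 4² = 16, 36^16 ≡ 16² = 256 ≡ 20, 36^32 ≡ 20² = 400 ≡ 46. Since 33 = 32 + 1, 36^33 ≡ 46·36: 46·36 = 1656 ≡ 4. So 36^33 ≡ 4 (mod 59).
Hence T⁻¹(36) = 4.

4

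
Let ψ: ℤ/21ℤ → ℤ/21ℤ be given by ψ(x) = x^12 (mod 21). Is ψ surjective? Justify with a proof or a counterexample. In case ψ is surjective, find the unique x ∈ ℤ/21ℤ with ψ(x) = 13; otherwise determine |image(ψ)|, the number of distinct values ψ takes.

ψ(1) = 1^12 = 1.
ψ(2): Repeated squaring mod 21: 2^1 ≡ 2, 2^2 ≡ 2² = 4, 2^4 ≡ 4² = 16, 2^8 ≡ 16² = 256 ≡ 4. Since 12 = 8 + 4, 2^12 ≡ 4·16: 4·16 = 64 ≡ 1. So 2^12 ≡ 1 (mod 21).
So ψ(1) = ψ(2) = 1 while 1 ≠ 2, hence ψ is not injective.
A non-injective map from the 21-element set ℤ/21ℤ to itself takes at most 20 distinct values, so it cannot be surjective. Thus ψ is not surjective.
Since ψ is not surjective, we determine |image(ψ)|. Computing x^12 mod 21 for each x (by repeated squaring, reducing mod 21 at every step), the values ψ(0), ψ(1), …, ψ(20) are: 0, 1, 1, 15, 1, 1, 15, 7, 1, 15, 1, 1, 15, 1, 7, 15, 1, 1, 15, 1, 1.
The distinct values are {0, 1, 7, 15}; there are 4 of them.

4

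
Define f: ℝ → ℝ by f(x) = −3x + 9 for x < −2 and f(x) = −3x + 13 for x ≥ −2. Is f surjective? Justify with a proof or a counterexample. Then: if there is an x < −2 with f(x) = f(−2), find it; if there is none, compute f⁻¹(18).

Both pieces are strictly decreasing (slopes −3 and −3), so each is injective on its own interval.
The left piece maps (−∞, −2) onto (15, ∞); the right piece maps [−2, ∞) onto (−∞, 19].
The union (15, ∞) ∪ (−∞, 19] covers ℝ, so f is surjective.
For the follow-up: the images overlap, so an x < −2 with f(x) = f(−2) exists. f(−2) = 19; solving −3x + 9 = 19 for x < −2 gives x = (19 − 9)/(−3) = −10/3.

-10/3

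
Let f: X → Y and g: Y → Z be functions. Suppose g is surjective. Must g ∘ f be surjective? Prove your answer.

not surjective

No. Take X = {1}, Y = Z = {1, 2, 3, 4}, f(1) = 1, and g = identity (surjective).
Then (g ∘ f)(1) = 1, and 4 ∈ Z has no preimage under g ∘ f, so g ∘ f is not surjective.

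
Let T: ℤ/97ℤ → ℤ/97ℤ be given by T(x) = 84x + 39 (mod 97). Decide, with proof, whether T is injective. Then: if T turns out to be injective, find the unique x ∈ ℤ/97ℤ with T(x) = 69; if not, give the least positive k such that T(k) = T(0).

35

Suppose T(u) = T(v) in ℤ/97ℤ. Then 84u + 39 ≡ 84v + 39 (mod 97), so 84(u − v) ≡ 0 (mod 97).
Since gcd(84, 97) = 1, 84 is invertible modulo 97, hence u − v ≡ 0 (mod 97), i.e. u = v.
Thus T is injective.
We now compute 84⁻¹ mod 97 explicitly. Euclid's algorithm: 97 = 1·84 + 13, 84 = 6·13 + 6, 13 = 2·6 + 1; back-substituting gives 1 = 82·84 − 71·97, so 84⁻¹ ≡ 82 (mod 97).
Since T is injective, we compute T⁻¹(69): solve 84x + 39 ≡ 69 (mod 97), i.e. 84x ≡ 30 (mod 97).
Multiplying by 84⁻¹ = 82 gives x ≡ 82·30 = 2460 = 25·97 + 35 ≡ 35 (mod 97).
Check: T(35) = 84·35 + 39 = 2979 = 30·97 + 69 ≡ 69 (mod 97).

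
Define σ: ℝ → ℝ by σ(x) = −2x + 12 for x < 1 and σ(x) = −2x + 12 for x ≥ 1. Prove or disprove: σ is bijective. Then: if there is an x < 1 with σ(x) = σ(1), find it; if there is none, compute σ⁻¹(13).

Both pieces are strictly decreasing (slopes −2 and −2), so each is injective on its own interval.
The left piece maps (−∞, 1) onto (10, ∞); the right piece maps [1, ∞) onto (−∞, 10].
Since 10 = 10, the images partition ℝ: σ is injective and surjective, hence bijective.
Because the two images are disjoint, no x < 1 has σ(x) = σ(1), so we compute σ⁻¹(13): 13 lies in (10, ∞), so solve −2x + 12 = 13: x = (13 − 12)/(−2) = −1/2.

-1/2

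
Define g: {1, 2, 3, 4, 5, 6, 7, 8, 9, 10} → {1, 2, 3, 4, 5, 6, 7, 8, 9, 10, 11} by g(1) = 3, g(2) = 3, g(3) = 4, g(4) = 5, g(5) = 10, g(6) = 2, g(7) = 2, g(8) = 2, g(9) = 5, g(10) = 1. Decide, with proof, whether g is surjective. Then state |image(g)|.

6

No element maps to 6, so g is not surjective.
The image of g is {1, 2, 3, 4, 5, 10}, which has 6 elements.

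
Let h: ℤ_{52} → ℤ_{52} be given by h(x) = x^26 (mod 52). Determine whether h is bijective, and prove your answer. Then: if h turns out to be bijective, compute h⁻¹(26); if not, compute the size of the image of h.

h(12): Repeated squaring mod 52: 12^1 ≡ 12, 12^2 ≡ 12² = 144 ≡ 40, 12^4 ≡ 40² = 1600 ≡ 40, 12^8 ≡ 40² = 1600 ≡ 40, 12^16 ≡ 40² = 1600 ≡ 40. Since 26 = 16 + 8 + 2, 12^26 ≡ 40·40·40: 40·40 = 1600 ≡ 40, then 40·40 = 1600 ≡ 40. So 12^26 ≡ 40 (mod 52).
h(14): Repeated squaring mod 52: 14^1 ≡ 14, 14^2 ≡ 14² = 196 ≡ 40, 14^4 ≡ 40² = 1600 ≡ 40, 14^8 ≡ 40² = 1600 ≡ 40, 14^16 ≡ 40² = 1600 ≡ 40. Since 26 = 16 + 8 + 2, 14^26 ≡ 40·40·40: 40·40 = 1600 ≡ 40, then 40·40 = 1600 ≡ 40. So 14^26 ≡ 40 (mod 52).
So h(12) = h(14) = 40 while 12 ≠ 14, hence h is not injective, hence not bijective.
Since h is not bijective, we determine |image(h)|. Computing x^26 mod 52 for each x (by repeated squaring, reducing mod 52 at every step), the values h(0), h(1), …, h(51) are: 0, 1, 4, 9, 16, 25, 36, 49, 12, 29, 48, 17, 40, 13, 40, 17, 48, 29, 12, 49, 36, 25, 16, 9, 4, 1, 0, 1, 4, 9, 16, 25, 36, 49, 12, 29, 48, 17, 40, 13, 40, 17, 48, 29, 12, 49, 36, 25, 16, 9, 4, 1.
The distinct values are {0, 1, 4, 9, 12, 13, 16, 17, 25, 29, 36, 40, 48, 49}; there are 14 of them.

14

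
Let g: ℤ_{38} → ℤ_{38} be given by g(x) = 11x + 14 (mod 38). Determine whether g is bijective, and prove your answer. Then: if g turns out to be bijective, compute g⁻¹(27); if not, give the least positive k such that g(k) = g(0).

Recall that g is injective if g(a) = g(b) implies a = b.
Suppose g(a) = g(b) in ℤ_{38}. Then 11a + 14 ≡ 11b + 14 (mod 38), so 11(a − b) ≡ 0 (mod 38).
Since gcd(11, 38) = 1, 11 is invertible modulo 38, so a − b ≡ 0 (mod 38), i.e. a = b.
We now compute 11⁻¹ mod 38 explicitly. Euclid's algorithm: 38 = 3·11 + 5, 11 = 2·5 + 1; back-substituting gives 1 = 7·11 − 2·38, so 11⁻¹ ≡ 7 (mod 38).
Then y ↦ 7(y − 14) is a two-sided inverse to g, so every y ∈ ℤ_{38} has a preimage.
So g is bijective.
Since g is bijective, we find g⁻¹(27): we need 11x ≡ 27 − 14 ≡ 13 (mod 38). Using 11⁻¹ = 7: x ≡ 7·13 = 91 = 2·38 + 15, so x = 15.
Check: g(15) = 11·15 + 14 = 179 = 4·38 + 27 ≡ 27 (mod 38).

15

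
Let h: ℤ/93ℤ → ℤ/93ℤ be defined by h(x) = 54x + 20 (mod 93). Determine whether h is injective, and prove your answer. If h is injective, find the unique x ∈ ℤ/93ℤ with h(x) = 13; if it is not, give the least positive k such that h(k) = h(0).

We have gcd(54, 93) = 3 > 1. Taking x_1 = 0 and x_2 = 31: h(0) = 20 and h(31) = 54·31 + 20 = 1694 ≡ 20 (mod 93).
So h(0) = h(31) while 0 ≠ 31, thus h is not injective.
Since h is not injective, we find the least positive k with h(k) = h(0): this means 54k ≡ 0 (mod 93), i.e. 93 ∣ 54k. Since gcd(54, 93) = 3, dividing through by 3 this holds exactly when 31 ∣ 18k, and as gcd(18, 31) = 1, exactly when 31 ∣ k.
The smallest positive such k is 31.

31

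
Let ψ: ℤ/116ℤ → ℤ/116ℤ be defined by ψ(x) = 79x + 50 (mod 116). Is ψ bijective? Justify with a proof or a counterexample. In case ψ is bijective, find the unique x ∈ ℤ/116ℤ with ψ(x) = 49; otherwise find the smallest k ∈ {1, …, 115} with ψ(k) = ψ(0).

69

By definition, ψ is injective if ψ(x_1) = ψ(x_2) implies x_1 = x_2.
If ψ(x_1) = ψ(x_2), then 79x_1 ≡ 79x_2 (mod 116). Because gcd(79, 116) = 1, we may cancel 79 to get x_1 ≡ x_2 (mod 116).
We now compute 79⁻¹ mod 116 explicitly. Euclid's algorithm: 116 = 1·79 + 37, 79 = 2·37 + 5, 37 = 7·5 + 2, 5 = 2·2 + 1; back-substituting gives 1 = 47·79 − 32·116, so 79⁻¹ ≡ 47 (mod 116).
Then y ↦ 47(y − 50) is a two-sided inverse to ψ, so every y ∈ ℤ/116ℤ has a preimage.
Hence ψ is bijective.
Since ψ is bijective, we find ψ⁻¹(49): we need 79x ≡ 49 − 50 ≡ 115 (mod 116). Using 79⁻¹ = 47: x ≡ 47·115 = 5405 = 46·116 + 69, so x = 69.
Check: ψ(69) = 79·69 + 50 = 5501 = 47·116 + 49 ≡ 49 (mod 116).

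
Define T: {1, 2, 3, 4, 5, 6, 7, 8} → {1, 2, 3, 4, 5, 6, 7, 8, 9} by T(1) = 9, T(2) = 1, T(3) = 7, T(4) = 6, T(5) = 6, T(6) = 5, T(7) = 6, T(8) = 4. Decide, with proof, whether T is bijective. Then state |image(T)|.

6

T(4) = 6 = T(5) with 4 ≠ 5, so T is not injective, hence not bijective.
The image of T is {1, 4, 5, 6, 7, 9}, which has 6 elements.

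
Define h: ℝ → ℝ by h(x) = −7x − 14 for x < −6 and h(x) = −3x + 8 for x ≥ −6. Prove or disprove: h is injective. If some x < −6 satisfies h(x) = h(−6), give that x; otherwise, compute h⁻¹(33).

-47/7

Both pieces are strictly decreasing (slopes −7 and −3), so each is injective on its own interval.
The left piece maps (−∞, −6) onto (28, ∞); the right piece maps [−6, ∞) onto (−∞, 26].
These images are disjoint, so no value is attained by both pieces. So h is injective.
Because the two images are disjoint, no x < −6 has h(x) = h(−6), so we compute h⁻¹(33): 33 lies in (28, ∞), so solve −7x − 14 = 33: x = (33 + 14)/(−7) = −47/7.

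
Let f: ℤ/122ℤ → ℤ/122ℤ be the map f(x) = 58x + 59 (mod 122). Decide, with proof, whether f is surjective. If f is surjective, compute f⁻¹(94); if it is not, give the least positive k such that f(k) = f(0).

Since gcd(58, 122) = 2, we have 58x ≡ 0 (mod 2) for all x, so f(x) ≡ 1 (mod 2).
But 0 ≢ 1 (mod 2), so 0 ∈ ℤ/122ℤ has no preimage. Thus f is not surjective.
Since f is not surjective, we find the least positive k with f(k) = f(0): this means 58k ≡ 0 (mod 122), i.e. 122 ∣ 58k. Since gcd(58, 122) = 2, dividing through by 2 this holds exactly when 61 ∣ 29k, and as gcd(29, 61) = 1, exactly when 61 ∣ k.
The smallest positive such k is 61.

61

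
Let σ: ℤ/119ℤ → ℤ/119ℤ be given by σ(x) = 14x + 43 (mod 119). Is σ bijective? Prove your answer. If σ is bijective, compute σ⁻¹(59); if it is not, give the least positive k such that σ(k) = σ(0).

17

By definition, σ is injective when σ(s) = σ(t) forces s = t.
We have gcd(14, 119) = 7 > 1. Taking s = 0 and t = 17: σ(0) = 43 and σ(17) = 14·17 + 43 = 281 ≡ 43 (mod 119).
So σ(0) = σ(17) while 0 ≠ 17, so σ is not injective, hence not bijective.
Since σ is not bijective, we find the least positive k with σ(k) = σ(0): this means 14k ≡ 0 (mod 119), i.e. 119 ∣ 14k. Since gcd(14, 119) = 7, dividing through by 7 this holds exactly when 17 ∣ 2k, and as gcd(2, 17) = 1, exactly when 17 ∣ k.
The smallest positive such k is 17.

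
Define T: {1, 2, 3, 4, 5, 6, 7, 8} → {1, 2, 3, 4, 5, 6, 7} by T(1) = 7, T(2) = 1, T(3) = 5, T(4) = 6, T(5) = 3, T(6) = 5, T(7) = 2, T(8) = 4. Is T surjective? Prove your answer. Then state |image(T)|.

Every element of the codomain has a preimage: 1 = T(2), 2 = T(7), 3 = T(5), 4 = T(8), 5 = T(3), 6 = T(4), 7 = T(1).
So T is surjective.
The image of T is {1, 2, 3, 4, 5, 6, 7}, which has 7 elements.

7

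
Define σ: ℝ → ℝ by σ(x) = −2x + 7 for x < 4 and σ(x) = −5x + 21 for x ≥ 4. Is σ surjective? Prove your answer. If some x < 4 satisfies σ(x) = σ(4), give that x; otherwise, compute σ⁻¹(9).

Both pieces are strictly decreasing (slopes −2 and −5), so each is injective on its own interval.
The left piece maps (−∞, 4) onto (−1, ∞); the right piece maps [4, ∞) onto (−∞, 1].
The union (−1, ∞) ∪ (−∞, 1] covers ℝ, so σ is surjective.
For the follow-up: the images overlap, so an x < 4 with σ(x) = σ(4) exists. σ(4) = 1; solving −2x + 7 = 1 for x < 4 gives x = (1 − 7)/(−2) = 3.

3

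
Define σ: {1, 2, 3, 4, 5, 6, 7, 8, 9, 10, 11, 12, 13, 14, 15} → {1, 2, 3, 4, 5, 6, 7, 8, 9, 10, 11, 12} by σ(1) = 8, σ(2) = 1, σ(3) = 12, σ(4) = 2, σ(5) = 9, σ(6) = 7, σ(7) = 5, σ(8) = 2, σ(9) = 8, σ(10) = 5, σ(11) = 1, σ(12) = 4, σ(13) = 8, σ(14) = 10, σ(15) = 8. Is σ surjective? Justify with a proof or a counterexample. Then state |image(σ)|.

9

No element maps to 3, so σ is not surjective.
The image of σ is {1, 2, 4, 5, 7, 8, 9, 10, 12}, which has 9 elements.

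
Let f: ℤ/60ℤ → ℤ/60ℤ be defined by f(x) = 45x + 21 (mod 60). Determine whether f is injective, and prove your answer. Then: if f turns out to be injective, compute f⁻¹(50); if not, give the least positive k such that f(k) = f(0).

4

We have gcd(45, 60) = 15 > 1. Taking a = 0 and b = 4: f(0) = 21 and f(4) = 45·4 + 21 = 201 ≡ 21 (mod 60).
So f(0) = f(4) while 0 ≠ 4, hence f is not injective.
Since f is not injective, we find the least positive k with f(k) = f(0): this means 45k ≡ 0 (mod 60), i.e. 60 ∣ 45k. Since gcd(45, 60) = 15, dividing through by 15 this holds exactly when 4 ∣ 3k, and as gcd(3, 4) = 1, exactly when 4 ∣ k.
The smallest positive such k is 4.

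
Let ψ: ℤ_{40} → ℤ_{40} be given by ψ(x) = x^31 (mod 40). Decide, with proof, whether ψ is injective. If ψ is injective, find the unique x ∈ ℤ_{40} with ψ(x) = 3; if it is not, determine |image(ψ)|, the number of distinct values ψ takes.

25

ψ(0) = 0^31 = 0.
ψ(10): Repeated squaring mod 40: 10^1 ≡ 10, 10^2 ≡ 10² = 100 ≡ 20, 10^4 ≡ 20² = 400 ≡ 0, 10^8 ≡ 0² = 0, 10^16 ≡ 0² = 0. Since 31 = 16 + 8 + 4 + 2 + 1, 10^31 ≡ 0·0·0·20·10: 0·0 = 0, then 0·0 = 0, then 0·20 = 0, then 0·10 = 0. So 10^31 ≡ 0 (mod 40).
So ψ(0) = ψ(10) = 0 while 0 ≠ 10, thus ψ is not injective.
Since ψ is not injective, we determine |image(ψ)|. Computing x^31 mod 40 for each x (by repeated squaring, reducing mod 40 at every step), the values ψ(0), ψ(1), …, ψ(39) are: 0, 1, 8, 27, 24, 5, 16, 23, 32, 9, 0, 11, 8, 37, 24, 15, 16, 33, 32, 19, 0, 21, 8, 7, 24, 25, 16, 3, 32, 29, 0, 31, 8, 17, 24, 35, 16, 13, 32, 39.
The distinct values are {0, 1, 3, 5, 7, 8, 9, 11, 13, 15, 16, 17, 19, 21, 23, 24, 25, 27, 29, 31, 32, 33, 35, 37, 39}; there are 25 of them.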